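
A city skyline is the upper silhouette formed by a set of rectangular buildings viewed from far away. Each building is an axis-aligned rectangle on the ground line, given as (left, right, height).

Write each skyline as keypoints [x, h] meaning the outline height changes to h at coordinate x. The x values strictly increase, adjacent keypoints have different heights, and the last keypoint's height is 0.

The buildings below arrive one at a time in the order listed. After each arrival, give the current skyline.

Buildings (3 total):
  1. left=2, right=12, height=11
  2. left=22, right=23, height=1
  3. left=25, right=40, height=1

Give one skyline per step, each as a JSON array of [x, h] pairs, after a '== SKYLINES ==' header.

== SKYLINES ==
[[2,11],[12,0]]
[[2,11],[12,0],[22,1],[23,0]]
[[2,11],[12,0],[22,1],[23,0],[25,1],[40,0]]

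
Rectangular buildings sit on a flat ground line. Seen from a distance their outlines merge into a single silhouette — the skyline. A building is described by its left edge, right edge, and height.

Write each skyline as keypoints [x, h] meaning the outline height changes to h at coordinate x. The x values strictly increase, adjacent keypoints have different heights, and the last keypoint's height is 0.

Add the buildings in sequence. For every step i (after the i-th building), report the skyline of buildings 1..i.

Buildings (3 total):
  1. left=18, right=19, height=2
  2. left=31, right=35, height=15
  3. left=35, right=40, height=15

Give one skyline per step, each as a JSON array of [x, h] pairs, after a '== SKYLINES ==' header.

== SKYLINES ==
[[18,2],[19,0]]
[[18,2],[19,0],[31,15],[35,0]]
[[18,2],[19,0],[31,15],[40,0]]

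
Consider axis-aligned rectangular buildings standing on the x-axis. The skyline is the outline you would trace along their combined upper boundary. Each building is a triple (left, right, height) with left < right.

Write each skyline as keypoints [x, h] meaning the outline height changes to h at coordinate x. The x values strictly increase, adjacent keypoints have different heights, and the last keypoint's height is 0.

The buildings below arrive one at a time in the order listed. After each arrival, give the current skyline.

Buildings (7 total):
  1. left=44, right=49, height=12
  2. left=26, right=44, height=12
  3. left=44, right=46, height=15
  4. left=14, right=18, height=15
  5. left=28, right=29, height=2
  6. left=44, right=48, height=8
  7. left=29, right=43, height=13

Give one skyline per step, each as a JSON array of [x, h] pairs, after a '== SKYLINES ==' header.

== SKYLINES ==
[[44,12],[49,0]]
[[26,12],[49,0]]
[[26,12],[44,15],[46,12],[49,0]]
[[14,15],[18,0],[26,12],[44,15],[46,12],[49,0]]
[[14,15],[18,0],[26,12],[44,15],[46,12],[49,0]]
[[14,15],[18,0],[26,12],[44,15],[46,12],[49,0]]
[[14,15],[18,0],[26,12],[29,13],[43,12],[44,15],[46,12],[49,0]]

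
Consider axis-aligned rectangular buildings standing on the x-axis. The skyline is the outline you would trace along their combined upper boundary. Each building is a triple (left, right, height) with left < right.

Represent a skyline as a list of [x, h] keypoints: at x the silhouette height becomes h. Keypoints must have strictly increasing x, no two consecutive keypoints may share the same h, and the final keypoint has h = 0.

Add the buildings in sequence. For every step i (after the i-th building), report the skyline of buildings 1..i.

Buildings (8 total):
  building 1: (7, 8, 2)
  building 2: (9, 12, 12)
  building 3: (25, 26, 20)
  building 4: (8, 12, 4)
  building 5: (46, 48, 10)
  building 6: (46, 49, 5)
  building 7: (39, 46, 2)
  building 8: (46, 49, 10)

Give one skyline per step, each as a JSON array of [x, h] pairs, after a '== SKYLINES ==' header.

== SKYLINES ==
[[7,2],[8,0]]
[[7,2],[8,0],[9,12],[12,0]]
[[7,2],[8,0],[9,12],[12,0],[25,20],[26,0]]
[[7,2],[8,4],[9,12],[12,0],[25,20],[26,0]]
[[7,2],[8,4],[9,12],[12,0],[25,20],[26,0],[46,10],[48,0]]
[[7,2],[8,4],[9,12],[12,0],[25,20],[26,0],[46,10],[48,5],[49,0]]
[[7,2],[8,4],[9,12],[12,0],[25,20],[26,0],[39,2],[46,10],[48,5],[49,0]]
[[7,2],[8,4],[9,12],[12,0],[25,20],[26,0],[39,2],[46,10],[49,0]]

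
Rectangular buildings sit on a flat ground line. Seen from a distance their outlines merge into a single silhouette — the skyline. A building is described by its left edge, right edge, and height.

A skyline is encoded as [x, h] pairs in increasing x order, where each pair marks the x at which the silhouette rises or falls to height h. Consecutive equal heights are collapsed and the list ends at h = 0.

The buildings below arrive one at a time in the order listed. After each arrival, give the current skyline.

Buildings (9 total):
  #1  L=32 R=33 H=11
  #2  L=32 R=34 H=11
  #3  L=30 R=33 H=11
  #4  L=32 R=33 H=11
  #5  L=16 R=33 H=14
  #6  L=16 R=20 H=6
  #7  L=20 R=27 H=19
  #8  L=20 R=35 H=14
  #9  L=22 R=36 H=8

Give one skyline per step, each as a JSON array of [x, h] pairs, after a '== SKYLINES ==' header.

== SKYLINES ==
[[32,11],[33,0]]
[[32,11],[34,0]]
[[30,11],[34,0]]
[[30,11],[34,0]]
[[16,14],[33,11],[34,0]]
[[16,14],[33,11],[34,0]]
[[16,14],[20,19],[27,14],[33,11],[34,0]]
[[16,14],[20,19],[27,14],[35,0]]
[[16,14],[20,19],[27,14],[35,8],[36,0]]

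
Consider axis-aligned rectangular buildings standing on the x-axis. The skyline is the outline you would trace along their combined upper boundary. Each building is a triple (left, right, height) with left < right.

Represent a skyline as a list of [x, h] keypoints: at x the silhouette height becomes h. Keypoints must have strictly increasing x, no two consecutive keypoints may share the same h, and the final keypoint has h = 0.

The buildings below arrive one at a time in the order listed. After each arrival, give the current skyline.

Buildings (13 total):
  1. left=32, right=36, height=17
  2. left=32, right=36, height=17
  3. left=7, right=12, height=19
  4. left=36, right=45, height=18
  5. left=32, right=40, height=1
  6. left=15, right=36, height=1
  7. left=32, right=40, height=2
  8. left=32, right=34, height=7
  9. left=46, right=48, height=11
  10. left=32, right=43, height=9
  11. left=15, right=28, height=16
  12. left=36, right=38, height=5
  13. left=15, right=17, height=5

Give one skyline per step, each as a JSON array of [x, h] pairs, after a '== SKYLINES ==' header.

== SKYLINES ==
[[32,17],[36,0]]
[[32,17],[36,0]]
[[7,19],[12,0],[32,17],[36,0]]
[[7,19],[12,0],[32,17],[36,18],[45,0]]
[[7,19],[12,0],[32,17],[36,18],[45,0]]
[[7,19],[12,0],[15,1],[32,17],[36,18],[45,0]]
[[7,19],[12,0],[15,1],[32,17],[36,18],[45,0]]
[[7,19],[12,0],[15,1],[32,17],[36,18],[45,0]]
[[7,19],[12,0],[15,1],[32,17],[36,18],[45,0],[46,11],[48,0]]
[[7,19],[12,0],[15,1],[32,17],[36,18],[45,0],[46,11],[48,0]]
[[7,19],[12,0],[15,16],[28,1],[32,17],[36,18],[45,0],[46,11],[48,0]]
[[7,19],[12,0],[15,16],[28,1],[32,17],[36,18],[45,0],[46,11],[48,0]]
[[7,19],[12,0],[15,16],[28,1],[32,17],[36,18],[45,0],[46,11],[48,0]]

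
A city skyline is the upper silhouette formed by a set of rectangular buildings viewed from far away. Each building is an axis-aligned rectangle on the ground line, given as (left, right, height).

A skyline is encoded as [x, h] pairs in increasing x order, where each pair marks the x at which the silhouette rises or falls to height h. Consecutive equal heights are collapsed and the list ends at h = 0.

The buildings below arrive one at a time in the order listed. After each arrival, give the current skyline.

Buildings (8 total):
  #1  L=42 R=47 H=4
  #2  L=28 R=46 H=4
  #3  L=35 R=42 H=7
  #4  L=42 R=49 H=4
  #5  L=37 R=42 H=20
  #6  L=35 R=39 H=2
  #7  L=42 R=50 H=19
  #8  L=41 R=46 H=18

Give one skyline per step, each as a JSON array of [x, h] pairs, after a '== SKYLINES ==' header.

== SKYLINES ==
[[42,4],[47,0]]
[[28,4],[47,0]]
[[28,4],[35,7],[42,4],[47,0]]
[[28,4],[35,7],[42,4],[49,0]]
[[28,4],[35,7],[37,20],[42,4],[49,0]]
[[28,4],[35,7],[37,20],[42,4],[49,0]]
[[28,4],[35,7],[37,20],[42,19],[50,0]]
[[28,4],[35,7],[37,20],[42,19],[50,0]]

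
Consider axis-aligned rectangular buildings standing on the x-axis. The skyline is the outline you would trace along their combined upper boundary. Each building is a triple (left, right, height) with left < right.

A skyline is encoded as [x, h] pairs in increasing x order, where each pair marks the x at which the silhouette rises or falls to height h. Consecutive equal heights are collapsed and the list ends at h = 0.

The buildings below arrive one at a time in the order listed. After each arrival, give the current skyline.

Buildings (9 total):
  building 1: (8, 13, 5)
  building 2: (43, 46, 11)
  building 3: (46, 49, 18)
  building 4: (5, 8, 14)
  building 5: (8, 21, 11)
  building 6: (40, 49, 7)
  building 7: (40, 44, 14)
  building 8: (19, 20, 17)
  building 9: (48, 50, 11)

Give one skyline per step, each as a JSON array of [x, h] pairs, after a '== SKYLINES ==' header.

== SKYLINES ==
[[8,5],[13,0]]
[[8,5],[13,0],[43,11],[46,0]]
[[8,5],[13,0],[43,11],[46,18],[49,0]]
[[5,14],[8,5],[13,0],[43,11],[46,18],[49,0]]
[[5,14],[8,11],[21,0],[43,11],[46,18],[49,0]]
[[5,14],[8,11],[21,0],[40,7],[43,11],[46,18],[49,0]]
[[5,14],[8,11],[21,0],[40,14],[44,11],[46,18],[49,0]]
[[5,14],[8,11],[19,17],[20,11],[21,0],[40,14],[44,11],[46,18],[49,0]]
[[5,14],[8,11],[19,17],[20,11],[21,0],[40,14],[44,11],[46,18],[49,11],[50,0]]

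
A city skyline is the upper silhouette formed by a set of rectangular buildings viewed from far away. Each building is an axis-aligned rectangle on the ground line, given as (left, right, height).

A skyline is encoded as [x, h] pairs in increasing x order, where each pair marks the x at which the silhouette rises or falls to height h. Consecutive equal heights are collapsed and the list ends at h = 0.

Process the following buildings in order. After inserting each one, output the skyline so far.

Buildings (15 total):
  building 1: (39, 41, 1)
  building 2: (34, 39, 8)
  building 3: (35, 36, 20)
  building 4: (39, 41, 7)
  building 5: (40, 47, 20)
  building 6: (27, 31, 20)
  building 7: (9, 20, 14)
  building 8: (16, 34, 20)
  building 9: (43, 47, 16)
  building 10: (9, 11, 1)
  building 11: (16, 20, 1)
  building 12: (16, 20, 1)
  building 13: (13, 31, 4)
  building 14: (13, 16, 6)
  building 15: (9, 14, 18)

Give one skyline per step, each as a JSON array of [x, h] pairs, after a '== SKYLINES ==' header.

== SKYLINES ==
[[39,1],[41,0]]
[[34,8],[39,1],[41,0]]
[[34,8],[35,20],[36,8],[39,1],[41,0]]
[[34,8],[35,20],[36,8],[39,7],[41,0]]
[[34,8],[35,20],[36,8],[39,7],[40,20],[47,0]]
[[27,20],[31,0],[34,8],[35,20],[36,8],[39,7],[40,20],[47,0]]
[[9,14],[20,0],[27,20],[31,0],[34,8],[35,20],[36,8],[39,7],[40,20],[47,0]]
[[9,14],[16,20],[34,8],[35,20],[36,8],[39,7],[40,20],[47,0]]
[[9,14],[16,20],[34,8],[35,20],[36,8],[39,7],[40,20],[47,0]]
[[9,14],[16,20],[34,8],[35,20],[36,8],[39,7],[40,20],[47,0]]
[[9,14],[16,20],[34,8],[35,20],[36,8],[39,7],[40,20],[47,0]]
[[9,14],[16,20],[34,8],[35,20],[36,8],[39,7],[40,20],[47,0]]
[[9,14],[16,20],[34,8],[35,20],[36,8],[39,7],[40,20],[47,0]]
[[9,14],[16,20],[34,8],[35,20],[36,8],[39,7],[40,20],[47,0]]
[[9,18],[14,14],[16,20],[34,8],[35,20],[36,8],[39,7],[40,20],[47,0]]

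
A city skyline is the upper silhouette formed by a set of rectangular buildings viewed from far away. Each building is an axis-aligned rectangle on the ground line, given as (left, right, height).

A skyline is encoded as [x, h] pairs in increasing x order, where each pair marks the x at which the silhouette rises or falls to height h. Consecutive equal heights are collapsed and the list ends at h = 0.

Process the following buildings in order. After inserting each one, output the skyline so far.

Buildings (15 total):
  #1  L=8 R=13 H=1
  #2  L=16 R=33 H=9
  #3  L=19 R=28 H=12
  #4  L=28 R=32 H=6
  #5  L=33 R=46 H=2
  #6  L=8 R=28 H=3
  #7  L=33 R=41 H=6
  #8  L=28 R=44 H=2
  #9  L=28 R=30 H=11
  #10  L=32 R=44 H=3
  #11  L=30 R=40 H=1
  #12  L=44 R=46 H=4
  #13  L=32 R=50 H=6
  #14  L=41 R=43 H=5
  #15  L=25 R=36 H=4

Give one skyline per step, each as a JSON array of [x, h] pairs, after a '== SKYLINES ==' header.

== SKYLINES ==
[[8,1],[13,0]]
[[8,1],[13,0],[16,9],[33,0]]
[[8,1],[13,0],[16,9],[19,12],[28,9],[33,0]]
[[8,1],[13,0],[16,9],[19,12],[28,9],[33,0]]
[[8,1],[13,0],[16,9],[19,12],[28,9],[33,2],[46,0]]
[[8,3],[16,9],[19,12],[28,9],[33,2],[46,0]]
[[8,3],[16,9],[19,12],[28,9],[33,6],[41,2],[46,0]]
[[8,3],[16,9],[19,12],[28,9],[33,6],[41,2],[46,0]]
[[8,3],[16,9],[19,12],[28,11],[30,9],[33,6],[41,2],[46,0]]
[[8,3],[16,9],[19,12],[28,11],[30,9],[33,6],[41,3],[44,2],[46,0]]
[[8,3],[16,9],[19,12],[28,11],[30,9],[33,6],[41,3],[44,2],[46,0]]
[[8,3],[16,9],[19,12],[28,11],[30,9],[33,6],[41,3],[44,4],[46,0]]
[[8,3],[16,9],[19,12],[28,11],[30,9],[33,6],[50,0]]
[[8,3],[16,9],[19,12],[28,11],[30,9],[33,6],[50,0]]
[[8,3],[16,9],[19,12],[28,11],[30,9],[33,6],[50,0]]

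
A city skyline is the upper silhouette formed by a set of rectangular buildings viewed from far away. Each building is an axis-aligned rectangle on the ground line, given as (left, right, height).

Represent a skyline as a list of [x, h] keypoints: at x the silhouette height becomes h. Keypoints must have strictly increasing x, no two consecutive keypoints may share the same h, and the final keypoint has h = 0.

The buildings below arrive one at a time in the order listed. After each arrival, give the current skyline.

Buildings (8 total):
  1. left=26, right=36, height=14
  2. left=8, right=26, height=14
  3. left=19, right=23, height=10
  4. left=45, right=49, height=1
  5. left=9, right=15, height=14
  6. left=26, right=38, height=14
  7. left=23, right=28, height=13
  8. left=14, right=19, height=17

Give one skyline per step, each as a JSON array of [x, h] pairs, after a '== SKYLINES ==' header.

== SKYLINES ==
[[26,14],[36,0]]
[[8,14],[36,0]]
[[8,14],[36,0]]
[[8,14],[36,0],[45,1],[49,0]]
[[8,14],[36,0],[45,1],[49,0]]
[[8,14],[38,0],[45,1],[49,0]]
[[8,14],[38,0],[45,1],[49,0]]
[[8,14],[14,17],[19,14],[38,0],[45,1],[49,0]]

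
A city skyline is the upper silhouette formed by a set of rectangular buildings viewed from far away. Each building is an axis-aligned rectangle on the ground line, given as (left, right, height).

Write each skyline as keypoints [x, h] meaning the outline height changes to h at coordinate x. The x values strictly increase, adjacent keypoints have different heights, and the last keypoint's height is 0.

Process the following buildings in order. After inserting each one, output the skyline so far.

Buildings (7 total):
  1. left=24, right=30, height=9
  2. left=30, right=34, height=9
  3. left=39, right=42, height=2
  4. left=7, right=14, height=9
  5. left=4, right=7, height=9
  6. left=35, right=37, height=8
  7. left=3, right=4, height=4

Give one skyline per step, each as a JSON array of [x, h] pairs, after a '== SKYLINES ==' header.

== SKYLINES ==
[[24,9],[30,0]]
[[24,9],[34,0]]
[[24,9],[34,0],[39,2],[42,0]]
[[7,9],[14,0],[24,9],[34,0],[39,2],[42,0]]
[[4,9],[14,0],[24,9],[34,0],[39,2],[42,0]]
[[4,9],[14,0],[24,9],[34,0],[35,8],[37,0],[39,2],[42,0]]
[[3,4],[4,9],[14,0],[24,9],[34,0],[35,8],[37,0],[39,2],[42,0]]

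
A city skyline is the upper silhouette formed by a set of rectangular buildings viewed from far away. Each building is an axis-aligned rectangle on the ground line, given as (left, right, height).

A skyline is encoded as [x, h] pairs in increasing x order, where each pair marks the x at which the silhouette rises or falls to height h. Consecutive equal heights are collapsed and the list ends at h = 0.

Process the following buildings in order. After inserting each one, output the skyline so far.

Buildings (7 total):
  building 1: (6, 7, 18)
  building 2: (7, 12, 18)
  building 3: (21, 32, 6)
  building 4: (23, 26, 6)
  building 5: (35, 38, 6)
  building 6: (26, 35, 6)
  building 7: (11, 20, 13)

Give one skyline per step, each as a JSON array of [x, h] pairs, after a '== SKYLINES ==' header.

== SKYLINES ==
[[6,18],[7,0]]
[[6,18],[12,0]]
[[6,18],[12,0],[21,6],[32,0]]
[[6,18],[12,0],[21,6],[32,0]]
[[6,18],[12,0],[21,6],[32,0],[35,6],[38,0]]
[[6,18],[12,0],[21,6],[38,0]]
[[6,18],[12,13],[20,0],[21,6],[38,0]]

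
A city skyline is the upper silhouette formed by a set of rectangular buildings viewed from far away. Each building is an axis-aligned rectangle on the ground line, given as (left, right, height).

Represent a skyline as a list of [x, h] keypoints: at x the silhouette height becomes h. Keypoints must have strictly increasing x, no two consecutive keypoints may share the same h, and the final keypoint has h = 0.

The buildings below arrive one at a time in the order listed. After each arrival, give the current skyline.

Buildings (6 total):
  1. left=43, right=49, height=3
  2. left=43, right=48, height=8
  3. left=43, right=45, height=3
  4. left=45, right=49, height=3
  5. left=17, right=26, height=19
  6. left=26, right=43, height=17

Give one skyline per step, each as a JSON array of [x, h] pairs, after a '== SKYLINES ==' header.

== SKYLINES ==
[[43,3],[49,0]]
[[43,8],[48,3],[49,0]]
[[43,8],[48,3],[49,0]]
[[43,8],[48,3],[49,0]]
[[17,19],[26,0],[43,8],[48,3],[49,0]]
[[17,19],[26,17],[43,8],[48,3],[49,0]]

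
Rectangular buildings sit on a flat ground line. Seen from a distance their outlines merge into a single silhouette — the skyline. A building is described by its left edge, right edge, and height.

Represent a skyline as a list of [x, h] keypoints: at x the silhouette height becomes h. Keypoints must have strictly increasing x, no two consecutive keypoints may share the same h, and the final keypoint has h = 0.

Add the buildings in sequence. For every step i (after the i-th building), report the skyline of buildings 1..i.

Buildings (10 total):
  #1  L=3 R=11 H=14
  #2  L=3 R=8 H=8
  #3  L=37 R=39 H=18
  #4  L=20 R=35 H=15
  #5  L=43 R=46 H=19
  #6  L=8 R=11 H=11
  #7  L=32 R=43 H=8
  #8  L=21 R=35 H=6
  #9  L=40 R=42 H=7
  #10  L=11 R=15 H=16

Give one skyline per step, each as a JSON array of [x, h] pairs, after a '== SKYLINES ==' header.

== SKYLINES ==
[[3,14],[11,0]]
[[3,14],[11,0]]
[[3,14],[11,0],[37,18],[39,0]]
[[3,14],[11,0],[20,15],[35,0],[37,18],[39,0]]
[[3,14],[11,0],[20,15],[35,0],[37,18],[39,0],[43,19],[46,0]]
[[3,14],[11,0],[20,15],[35,0],[37,18],[39,0],[43,19],[46,0]]
[[3,14],[11,0],[20,15],[35,8],[37,18],[39,8],[43,19],[46,0]]
[[3,14],[11,0],[20,15],[35,8],[37,18],[39,8],[43,19],[46,0]]
[[3,14],[11,0],[20,15],[35,8],[37,18],[39,8],[43,19],[46,0]]
[[3,14],[11,16],[15,0],[20,15],[35,8],[37,18],[39,8],[43,19],[46,0]]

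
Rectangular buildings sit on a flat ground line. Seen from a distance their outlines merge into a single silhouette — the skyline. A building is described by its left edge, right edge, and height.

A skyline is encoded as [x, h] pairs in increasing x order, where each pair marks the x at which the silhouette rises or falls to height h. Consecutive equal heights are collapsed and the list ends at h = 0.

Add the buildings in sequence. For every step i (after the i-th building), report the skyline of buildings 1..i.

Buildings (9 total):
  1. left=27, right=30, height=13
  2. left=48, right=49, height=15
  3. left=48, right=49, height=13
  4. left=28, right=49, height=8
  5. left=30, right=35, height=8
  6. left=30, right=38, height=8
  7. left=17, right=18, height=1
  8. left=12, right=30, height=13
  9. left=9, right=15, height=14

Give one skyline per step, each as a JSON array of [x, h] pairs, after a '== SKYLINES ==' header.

== SKYLINES ==
[[27,13],[30,0]]
[[27,13],[30,0],[48,15],[49,0]]
[[27,13],[30,0],[48,15],[49,0]]
[[27,13],[30,8],[48,15],[49,0]]
[[27,13],[30,8],[48,15],[49,0]]
[[27,13],[30,8],[48,15],[49,0]]
[[17,1],[18,0],[27,13],[30,8],[48,15],[49,0]]
[[12,13],[30,8],[48,15],[49,0]]
[[9,14],[15,13],[30,8],[48,15],[49,0]]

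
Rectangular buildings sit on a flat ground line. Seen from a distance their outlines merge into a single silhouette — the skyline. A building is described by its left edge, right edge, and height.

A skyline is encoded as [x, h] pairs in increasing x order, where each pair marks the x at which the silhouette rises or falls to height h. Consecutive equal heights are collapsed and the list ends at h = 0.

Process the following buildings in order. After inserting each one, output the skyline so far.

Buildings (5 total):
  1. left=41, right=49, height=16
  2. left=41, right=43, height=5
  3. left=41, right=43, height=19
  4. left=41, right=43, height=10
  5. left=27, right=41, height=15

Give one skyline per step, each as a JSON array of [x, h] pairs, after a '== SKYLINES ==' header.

== SKYLINES ==
[[41,16],[49,0]]
[[41,16],[49,0]]
[[41,19],[43,16],[49,0]]
[[41,19],[43,16],[49,0]]
[[27,15],[41,19],[43,16],[49,0]]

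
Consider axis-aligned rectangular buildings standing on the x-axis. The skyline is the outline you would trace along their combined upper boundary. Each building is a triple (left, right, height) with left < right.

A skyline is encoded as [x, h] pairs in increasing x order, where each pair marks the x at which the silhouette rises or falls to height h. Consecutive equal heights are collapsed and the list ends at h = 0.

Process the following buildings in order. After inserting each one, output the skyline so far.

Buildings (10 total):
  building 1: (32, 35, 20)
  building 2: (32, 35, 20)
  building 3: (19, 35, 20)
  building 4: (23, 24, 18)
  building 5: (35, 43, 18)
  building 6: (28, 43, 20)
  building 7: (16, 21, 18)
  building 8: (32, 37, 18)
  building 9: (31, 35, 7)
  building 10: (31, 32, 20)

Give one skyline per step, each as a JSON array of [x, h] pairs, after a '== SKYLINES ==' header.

== SKYLINES ==
[[32,20],[35,0]]
[[32,20],[35,0]]
[[19,20],[35,0]]
[[19,20],[35,0]]
[[19,20],[35,18],[43,0]]
[[19,20],[43,0]]
[[16,18],[19,20],[43,0]]
[[16,18],[19,20],[43,0]]
[[16,18],[19,20],[43,0]]
[[16,18],[19,20],[43,0]]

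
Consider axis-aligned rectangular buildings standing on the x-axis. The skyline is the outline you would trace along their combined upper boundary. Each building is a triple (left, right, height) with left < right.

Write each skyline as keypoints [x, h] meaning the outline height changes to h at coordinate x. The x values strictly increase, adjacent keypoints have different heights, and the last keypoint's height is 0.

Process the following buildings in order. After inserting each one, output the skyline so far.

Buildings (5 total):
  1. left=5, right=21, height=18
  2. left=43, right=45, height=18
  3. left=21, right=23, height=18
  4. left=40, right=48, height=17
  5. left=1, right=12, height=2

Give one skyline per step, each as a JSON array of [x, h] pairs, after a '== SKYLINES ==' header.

== SKYLINES ==
[[5,18],[21,0]]
[[5,18],[21,0],[43,18],[45,0]]
[[5,18],[23,0],[43,18],[45,0]]
[[5,18],[23,0],[40,17],[43,18],[45,17],[48,0]]
[[1,2],[5,18],[23,0],[40,17],[43,18],[45,17],[48,0]]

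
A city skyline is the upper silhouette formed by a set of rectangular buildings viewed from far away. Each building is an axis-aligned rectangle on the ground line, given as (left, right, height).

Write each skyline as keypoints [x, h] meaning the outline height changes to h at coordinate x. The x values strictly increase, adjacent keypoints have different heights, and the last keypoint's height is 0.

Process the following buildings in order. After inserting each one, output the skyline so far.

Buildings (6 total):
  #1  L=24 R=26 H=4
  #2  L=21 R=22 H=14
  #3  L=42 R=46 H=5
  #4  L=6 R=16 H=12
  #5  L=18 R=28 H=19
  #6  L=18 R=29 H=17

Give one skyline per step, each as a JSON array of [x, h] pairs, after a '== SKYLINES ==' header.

== SKYLINES ==
[[24,4],[26,0]]
[[21,14],[22,0],[24,4],[26,0]]
[[21,14],[22,0],[24,4],[26,0],[42,5],[46,0]]
[[6,12],[16,0],[21,14],[22,0],[24,4],[26,0],[42,5],[46,0]]
[[6,12],[16,0],[18,19],[28,0],[42,5],[46,0]]
[[6,12],[16,0],[18,19],[28,17],[29,0],[42,5],[46,0]]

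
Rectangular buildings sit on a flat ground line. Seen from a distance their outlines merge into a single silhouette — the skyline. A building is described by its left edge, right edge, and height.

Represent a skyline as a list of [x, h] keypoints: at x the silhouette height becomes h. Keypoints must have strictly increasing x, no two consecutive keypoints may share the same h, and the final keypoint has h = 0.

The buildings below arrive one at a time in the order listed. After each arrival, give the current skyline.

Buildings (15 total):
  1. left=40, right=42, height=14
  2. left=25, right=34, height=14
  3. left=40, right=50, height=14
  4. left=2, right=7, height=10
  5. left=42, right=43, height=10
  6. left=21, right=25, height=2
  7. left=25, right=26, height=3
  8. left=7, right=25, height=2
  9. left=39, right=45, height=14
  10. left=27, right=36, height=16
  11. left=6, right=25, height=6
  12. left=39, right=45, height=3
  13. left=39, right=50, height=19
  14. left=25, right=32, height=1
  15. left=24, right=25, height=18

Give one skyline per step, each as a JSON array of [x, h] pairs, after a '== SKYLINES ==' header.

== SKYLINES ==
[[40,14],[42,0]]
[[25,14],[34,0],[40,14],[42,0]]
[[25,14],[34,0],[40,14],[50,0]]
[[2,10],[7,0],[25,14],[34,0],[40,14],[50,0]]
[[2,10],[7,0],[25,14],[34,0],[40,14],[50,0]]
[[2,10],[7,0],[21,2],[25,14],[34,0],[40,14],[50,0]]
[[2,10],[7,0],[21,2],[25,14],[34,0],[40,14],[50,0]]
[[2,10],[7,2],[25,14],[34,0],[40,14],[50,0]]
[[2,10],[7,2],[25,14],[34,0],[39,14],[50,0]]
[[2,10],[7,2],[25,14],[27,16],[36,0],[39,14],[50,0]]
[[2,10],[7,6],[25,14],[27,16],[36,0],[39,14],[50,0]]
[[2,10],[7,6],[25,14],[27,16],[36,0],[39,14],[50,0]]
[[2,10],[7,6],[25,14],[27,16],[36,0],[39,19],[50,0]]
[[2,10],[7,6],[25,14],[27,16],[36,0],[39,19],[50,0]]
[[2,10],[7,6],[24,18],[25,14],[27,16],[36,0],[39,19],[50,0]]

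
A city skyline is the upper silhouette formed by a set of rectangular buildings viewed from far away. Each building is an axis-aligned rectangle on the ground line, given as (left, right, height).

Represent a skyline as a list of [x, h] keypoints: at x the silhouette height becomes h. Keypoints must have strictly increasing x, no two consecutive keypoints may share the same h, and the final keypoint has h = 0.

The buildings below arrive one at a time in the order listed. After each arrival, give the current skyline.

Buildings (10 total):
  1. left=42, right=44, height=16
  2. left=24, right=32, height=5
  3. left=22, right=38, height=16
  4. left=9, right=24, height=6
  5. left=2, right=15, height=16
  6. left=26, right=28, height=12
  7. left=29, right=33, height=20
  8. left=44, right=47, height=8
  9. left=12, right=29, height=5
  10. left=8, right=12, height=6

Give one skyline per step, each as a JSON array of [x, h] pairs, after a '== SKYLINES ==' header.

== SKYLINES ==
[[42,16],[44,0]]
[[24,5],[32,0],[42,16],[44,0]]
[[22,16],[38,0],[42,16],[44,0]]
[[9,6],[22,16],[38,0],[42,16],[44,0]]
[[2,16],[15,6],[22,16],[38,0],[42,16],[44,0]]
[[2,16],[15,6],[22,16],[38,0],[42,16],[44,0]]
[[2,16],[15,6],[22,16],[29,20],[33,16],[38,0],[42,16],[44,0]]
[[2,16],[15,6],[22,16],[29,20],[33,16],[38,0],[42,16],[44,8],[47,0]]
[[2,16],[15,6],[22,16],[29,20],[33,16],[38,0],[42,16],[44,8],[47,0]]
[[2,16],[15,6],[22,16],[29,20],[33,16],[38,0],[42,16],[44,8],[47,0]]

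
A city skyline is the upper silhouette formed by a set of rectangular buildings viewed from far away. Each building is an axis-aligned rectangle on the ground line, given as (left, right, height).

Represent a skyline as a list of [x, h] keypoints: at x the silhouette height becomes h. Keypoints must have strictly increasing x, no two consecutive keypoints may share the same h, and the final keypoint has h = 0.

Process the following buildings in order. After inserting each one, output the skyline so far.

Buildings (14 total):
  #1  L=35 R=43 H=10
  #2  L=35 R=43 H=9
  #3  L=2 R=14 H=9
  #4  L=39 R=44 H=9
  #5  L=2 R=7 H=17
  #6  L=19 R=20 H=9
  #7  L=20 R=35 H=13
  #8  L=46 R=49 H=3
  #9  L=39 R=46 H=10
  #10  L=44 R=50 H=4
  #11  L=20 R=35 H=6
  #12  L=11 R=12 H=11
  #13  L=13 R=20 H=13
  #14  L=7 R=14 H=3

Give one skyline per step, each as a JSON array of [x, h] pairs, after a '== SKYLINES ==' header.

== SKYLINES ==
[[35,10],[43,0]]
[[35,10],[43,0]]
[[2,9],[14,0],[35,10],[43,0]]
[[2,9],[14,0],[35,10],[43,9],[44,0]]
[[2,17],[7,9],[14,0],[35,10],[43,9],[44,0]]
[[2,17],[7,9],[14,0],[19,9],[20,0],[35,10],[43,9],[44,0]]
[[2,17],[7,9],[14,0],[19,9],[20,13],[35,10],[43,9],[44,0]]
[[2,17],[7,9],[14,0],[19,9],[20,13],[35,10],[43,9],[44,0],[46,3],[49,0]]
[[2,17],[7,9],[14,0],[19,9],[20,13],[35,10],[46,3],[49,0]]
[[2,17],[7,9],[14,0],[19,9],[20,13],[35,10],[46,4],[50,0]]
[[2,17],[7,9],[14,0],[19,9],[20,13],[35,10],[46,4],[50,0]]
[[2,17],[7,9],[11,11],[12,9],[14,0],[19,9],[20,13],[35,10],[46,4],[50,0]]
[[2,17],[7,9],[11,11],[12,9],[13,13],[35,10],[46,4],[50,0]]
[[2,17],[7,9],[11,11],[12,9],[13,13],[35,10],[46,4],[50,0]]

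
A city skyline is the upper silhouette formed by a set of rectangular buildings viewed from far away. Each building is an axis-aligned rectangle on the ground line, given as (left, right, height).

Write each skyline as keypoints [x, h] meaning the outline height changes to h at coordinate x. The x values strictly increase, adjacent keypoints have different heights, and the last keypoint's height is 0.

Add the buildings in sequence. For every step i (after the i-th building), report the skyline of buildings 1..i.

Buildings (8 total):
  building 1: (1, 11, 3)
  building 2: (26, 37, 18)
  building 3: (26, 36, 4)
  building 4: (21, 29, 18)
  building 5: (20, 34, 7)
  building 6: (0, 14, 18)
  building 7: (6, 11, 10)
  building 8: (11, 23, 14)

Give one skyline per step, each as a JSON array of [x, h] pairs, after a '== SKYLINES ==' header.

== SKYLINES ==
[[1,3],[11,0]]
[[1,3],[11,0],[26,18],[37,0]]
[[1,3],[11,0],[26,18],[37,0]]
[[1,3],[11,0],[21,18],[37,0]]
[[1,3],[11,0],[20,7],[21,18],[37,0]]
[[0,18],[14,0],[20,7],[21,18],[37,0]]
[[0,18],[14,0],[20,7],[21,18],[37,0]]
[[0,18],[14,14],[21,18],[37,0]]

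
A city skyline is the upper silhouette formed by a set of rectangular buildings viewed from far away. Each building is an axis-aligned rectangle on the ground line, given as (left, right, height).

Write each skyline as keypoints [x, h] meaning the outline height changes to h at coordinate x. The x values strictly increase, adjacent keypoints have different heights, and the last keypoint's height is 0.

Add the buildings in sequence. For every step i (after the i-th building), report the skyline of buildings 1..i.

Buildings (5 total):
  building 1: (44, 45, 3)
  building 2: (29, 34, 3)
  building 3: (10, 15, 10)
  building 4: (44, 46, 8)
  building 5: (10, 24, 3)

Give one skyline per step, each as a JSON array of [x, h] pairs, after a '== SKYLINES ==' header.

== SKYLINES ==
[[44,3],[45,0]]
[[29,3],[34,0],[44,3],[45,0]]
[[10,10],[15,0],[29,3],[34,0],[44,3],[45,0]]
[[10,10],[15,0],[29,3],[34,0],[44,8],[46,0]]
[[10,10],[15,3],[24,0],[29,3],[34,0],[44,8],[46,0]]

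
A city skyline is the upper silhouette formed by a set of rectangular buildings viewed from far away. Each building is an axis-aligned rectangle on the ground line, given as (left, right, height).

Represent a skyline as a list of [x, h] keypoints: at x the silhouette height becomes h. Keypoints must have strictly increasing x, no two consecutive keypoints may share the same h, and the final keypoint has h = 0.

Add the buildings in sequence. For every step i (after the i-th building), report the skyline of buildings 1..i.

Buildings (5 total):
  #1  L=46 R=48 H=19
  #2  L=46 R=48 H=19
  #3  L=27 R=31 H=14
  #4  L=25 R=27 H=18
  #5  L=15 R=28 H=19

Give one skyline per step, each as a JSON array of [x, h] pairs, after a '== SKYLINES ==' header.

== SKYLINES ==
[[46,19],[48,0]]
[[46,19],[48,0]]
[[27,14],[31,0],[46,19],[48,0]]
[[25,18],[27,14],[31,0],[46,19],[48,0]]
[[15,19],[28,14],[31,0],[46,19],[48,0]]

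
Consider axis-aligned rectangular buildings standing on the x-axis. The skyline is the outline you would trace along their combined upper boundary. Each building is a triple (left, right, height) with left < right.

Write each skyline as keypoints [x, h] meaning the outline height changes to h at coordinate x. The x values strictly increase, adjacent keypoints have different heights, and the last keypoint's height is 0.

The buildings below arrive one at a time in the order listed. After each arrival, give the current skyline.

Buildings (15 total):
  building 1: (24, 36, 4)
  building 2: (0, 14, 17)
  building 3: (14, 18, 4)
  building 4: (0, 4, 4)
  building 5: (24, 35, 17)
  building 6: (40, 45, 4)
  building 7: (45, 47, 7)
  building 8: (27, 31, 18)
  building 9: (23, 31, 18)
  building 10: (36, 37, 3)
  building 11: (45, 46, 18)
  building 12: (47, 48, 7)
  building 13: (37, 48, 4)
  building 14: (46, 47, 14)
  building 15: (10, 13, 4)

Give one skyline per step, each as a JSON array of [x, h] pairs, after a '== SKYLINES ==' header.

== SKYLINES ==
[[24,4],[36,0]]
[[0,17],[14,0],[24,4],[36,0]]
[[0,17],[14,4],[18,0],[24,4],[36,0]]
[[0,17],[14,4],[18,0],[24,4],[36,0]]
[[0,17],[14,4],[18,0],[24,17],[35,4],[36,0]]
[[0,17],[14,4],[18,0],[24,17],[35,4],[36,0],[40,4],[45,0]]
[[0,17],[14,4],[18,0],[24,17],[35,4],[36,0],[40,4],[45,7],[47,0]]
[[0,17],[14,4],[18,0],[24,17],[27,18],[31,17],[35,4],[36,0],[40,4],[45,7],[47,0]]
[[0,17],[14,4],[18,0],[23,18],[31,17],[35,4],[36,0],[40,4],[45,7],[47,0]]
[[0,17],[14,4],[18,0],[23,18],[31,17],[35,4],[36,3],[37,0],[40,4],[45,7],[47,0]]
[[0,17],[14,4],[18,0],[23,18],[31,17],[35,4],[36,3],[37,0],[40,4],[45,18],[46,7],[47,0]]
[[0,17],[14,4],[18,0],[23,18],[31,17],[35,4],[36,3],[37,0],[40,4],[45,18],[46,7],[48,0]]
[[0,17],[14,4],[18,0],[23,18],[31,17],[35,4],[36,3],[37,4],[45,18],[46,7],[48,0]]
[[0,17],[14,4],[18,0],[23,18],[31,17],[35,4],[36,3],[37,4],[45,18],[46,14],[47,7],[48,0]]
[[0,17],[14,4],[18,0],[23,18],[31,17],[35,4],[36,3],[37,4],[45,18],[46,14],[47,7],[48,0]]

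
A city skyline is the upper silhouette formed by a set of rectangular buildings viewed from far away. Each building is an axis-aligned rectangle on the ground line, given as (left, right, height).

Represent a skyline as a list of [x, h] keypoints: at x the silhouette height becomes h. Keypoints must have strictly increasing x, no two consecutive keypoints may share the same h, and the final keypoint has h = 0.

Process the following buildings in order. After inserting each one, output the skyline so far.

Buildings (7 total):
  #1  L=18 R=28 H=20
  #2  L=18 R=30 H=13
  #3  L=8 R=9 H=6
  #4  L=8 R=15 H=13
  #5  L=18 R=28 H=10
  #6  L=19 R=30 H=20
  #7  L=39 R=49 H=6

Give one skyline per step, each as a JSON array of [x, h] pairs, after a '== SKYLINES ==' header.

== SKYLINES ==
[[18,20],[28,0]]
[[18,20],[28,13],[30,0]]
[[8,6],[9,0],[18,20],[28,13],[30,0]]
[[8,13],[15,0],[18,20],[28,13],[30,0]]
[[8,13],[15,0],[18,20],[28,13],[30,0]]
[[8,13],[15,0],[18,20],[30,0]]
[[8,13],[15,0],[18,20],[30,0],[39,6],[49,0]]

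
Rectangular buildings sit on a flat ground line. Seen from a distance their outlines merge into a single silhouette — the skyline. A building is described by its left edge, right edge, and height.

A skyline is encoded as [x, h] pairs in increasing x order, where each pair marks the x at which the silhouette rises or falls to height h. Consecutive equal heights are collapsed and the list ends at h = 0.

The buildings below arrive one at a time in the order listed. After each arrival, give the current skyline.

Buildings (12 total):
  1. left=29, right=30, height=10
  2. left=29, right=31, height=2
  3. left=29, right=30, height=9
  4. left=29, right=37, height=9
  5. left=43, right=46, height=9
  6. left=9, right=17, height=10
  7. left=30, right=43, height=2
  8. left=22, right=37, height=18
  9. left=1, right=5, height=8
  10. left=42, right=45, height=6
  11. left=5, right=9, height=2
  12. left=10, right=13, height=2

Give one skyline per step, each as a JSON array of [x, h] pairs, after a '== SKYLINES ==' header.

== SKYLINES ==
[[29,10],[30,0]]
[[29,10],[30,2],[31,0]]
[[29,10],[30,2],[31,0]]
[[29,10],[30,9],[37,0]]
[[29,10],[30,9],[37,0],[43,9],[46,0]]
[[9,10],[17,0],[29,10],[30,9],[37,0],[43,9],[46,0]]
[[9,10],[17,0],[29,10],[30,9],[37,2],[43,9],[46,0]]
[[9,10],[17,0],[22,18],[37,2],[43,9],[46,0]]
[[1,8],[5,0],[9,10],[17,0],[22,18],[37,2],[43,9],[46,0]]
[[1,8],[5,0],[9,10],[17,0],[22,18],[37,2],[42,6],[43,9],[46,0]]
[[1,8],[5,2],[9,10],[17,0],[22,18],[37,2],[42,6],[43,9],[46,0]]
[[1,8],[5,2],[9,10],[17,0],[22,18],[37,2],[42,6],[43,9],[46,0]]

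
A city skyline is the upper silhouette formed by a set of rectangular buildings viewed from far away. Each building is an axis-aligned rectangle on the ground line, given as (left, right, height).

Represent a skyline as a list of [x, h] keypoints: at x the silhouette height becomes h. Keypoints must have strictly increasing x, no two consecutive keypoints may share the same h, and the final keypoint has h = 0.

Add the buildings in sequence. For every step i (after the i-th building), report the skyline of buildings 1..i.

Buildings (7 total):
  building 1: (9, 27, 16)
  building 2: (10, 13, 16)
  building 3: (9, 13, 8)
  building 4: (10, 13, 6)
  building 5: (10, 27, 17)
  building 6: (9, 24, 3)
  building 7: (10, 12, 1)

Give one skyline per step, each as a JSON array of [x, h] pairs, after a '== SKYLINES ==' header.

== SKYLINES ==
[[9,16],[27,0]]
[[9,16],[27,0]]
[[9,16],[27,0]]
[[9,16],[27,0]]
[[9,16],[10,17],[27,0]]
[[9,16],[10,17],[27,0]]
[[9,16],[10,17],[27,0]]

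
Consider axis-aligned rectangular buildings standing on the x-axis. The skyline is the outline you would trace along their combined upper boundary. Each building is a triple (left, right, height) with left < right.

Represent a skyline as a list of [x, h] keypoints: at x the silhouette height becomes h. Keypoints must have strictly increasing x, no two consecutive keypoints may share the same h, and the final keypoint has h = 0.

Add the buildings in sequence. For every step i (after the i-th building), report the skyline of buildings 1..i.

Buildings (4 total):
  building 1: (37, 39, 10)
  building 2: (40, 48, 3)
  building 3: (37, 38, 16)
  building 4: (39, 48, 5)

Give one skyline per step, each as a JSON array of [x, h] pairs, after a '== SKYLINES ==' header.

== SKYLINES ==
[[37,10],[39,0]]
[[37,10],[39,0],[40,3],[48,0]]
[[37,16],[38,10],[39,0],[40,3],[48,0]]
[[37,16],[38,10],[39,5],[48,0]]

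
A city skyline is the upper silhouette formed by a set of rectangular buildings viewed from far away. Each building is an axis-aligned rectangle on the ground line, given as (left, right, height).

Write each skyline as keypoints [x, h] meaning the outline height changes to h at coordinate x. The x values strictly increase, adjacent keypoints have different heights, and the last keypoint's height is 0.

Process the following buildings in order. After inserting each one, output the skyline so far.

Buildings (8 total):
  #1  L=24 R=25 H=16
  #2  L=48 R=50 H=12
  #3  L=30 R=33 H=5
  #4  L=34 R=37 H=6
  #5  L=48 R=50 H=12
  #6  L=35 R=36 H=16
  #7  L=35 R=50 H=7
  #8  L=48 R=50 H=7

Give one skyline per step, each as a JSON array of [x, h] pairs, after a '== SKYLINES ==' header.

== SKYLINES ==
[[24,16],[25,0]]
[[24,16],[25,0],[48,12],[50,0]]
[[24,16],[25,0],[30,5],[33,0],[48,12],[50,0]]
[[24,16],[25,0],[30,5],[33,0],[34,6],[37,0],[48,12],[50,0]]
[[24,16],[25,0],[30,5],[33,0],[34,6],[37,0],[48,12],[50,0]]
[[24,16],[25,0],[30,5],[33,0],[34,6],[35,16],[36,6],[37,0],[48,12],[50,0]]
[[24,16],[25,0],[30,5],[33,0],[34,6],[35,16],[36,7],[48,12],[50,0]]
[[24,16],[25,0],[30,5],[33,0],[34,6],[35,16],[36,7],[48,12],[50,0]]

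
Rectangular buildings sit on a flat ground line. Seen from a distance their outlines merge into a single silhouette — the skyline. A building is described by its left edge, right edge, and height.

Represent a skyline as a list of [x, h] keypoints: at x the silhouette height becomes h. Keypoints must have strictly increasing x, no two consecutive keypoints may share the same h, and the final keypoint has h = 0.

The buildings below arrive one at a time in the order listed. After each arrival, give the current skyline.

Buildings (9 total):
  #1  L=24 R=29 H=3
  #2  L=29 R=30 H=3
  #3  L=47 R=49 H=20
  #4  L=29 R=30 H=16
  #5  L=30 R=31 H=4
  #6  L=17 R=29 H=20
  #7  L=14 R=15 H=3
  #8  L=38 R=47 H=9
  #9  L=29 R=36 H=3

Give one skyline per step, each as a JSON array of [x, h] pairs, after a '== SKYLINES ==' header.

== SKYLINES ==
[[24,3],[29,0]]
[[24,3],[30,0]]
[[24,3],[30,0],[47,20],[49,0]]
[[24,3],[29,16],[30,0],[47,20],[49,0]]
[[24,3],[29,16],[30,4],[31,0],[47,20],[49,0]]
[[17,20],[29,16],[30,4],[31,0],[47,20],[49,0]]
[[14,3],[15,0],[17,20],[29,16],[30,4],[31,0],[47,20],[49,0]]
[[14,3],[15,0],[17,20],[29,16],[30,4],[31,0],[38,9],[47,20],[49,0]]
[[14,3],[15,0],[17,20],[29,16],[30,4],[31,3],[36,0],[38,9],[47,20],[49,0]]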